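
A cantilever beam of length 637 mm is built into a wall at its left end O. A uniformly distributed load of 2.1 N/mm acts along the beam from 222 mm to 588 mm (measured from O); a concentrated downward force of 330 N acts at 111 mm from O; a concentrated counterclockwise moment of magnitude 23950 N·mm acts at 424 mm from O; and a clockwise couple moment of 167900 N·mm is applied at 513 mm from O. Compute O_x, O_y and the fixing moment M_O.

Resultant of the distributed load: 2.1 × 366 = 768.6 N at 405 mm from O.
ΣF_x = 0: O_x = 0.
ΣF_y = 0: O_y − 2.1·366 − 330 = 0 → O_y = 1099 N.
ΣM about O: M_O − (2.1·366)·405 − 330·111 + 23950 − 167900 = 0 → M_O = 491900 N·mm.

O_x = 0, O_y = 1099 N, M_O = 491900 N·mm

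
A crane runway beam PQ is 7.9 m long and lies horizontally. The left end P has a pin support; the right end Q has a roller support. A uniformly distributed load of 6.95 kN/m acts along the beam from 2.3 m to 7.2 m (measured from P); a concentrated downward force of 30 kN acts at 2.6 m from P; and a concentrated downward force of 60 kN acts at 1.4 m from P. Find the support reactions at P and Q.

P_x = 0, P_y = 83.07 kN, Q_y = 40.98 kN

Resultant of the distributed load: 6.95 × 4.9 = 34.055 kN at 4.75 m from P.
Moments about P: Q_y·7.9 − (6.95·4.9)·4.75 − 30·2.6 − 60·1.4 = 0 → Q_y = 323.76125/7.9 = 40.9824 ≈ 40.98 kN.
ΣF_y = 0: P_y + 40.9824 − 6.95·4.9 − 30 − 60 = 0 → P_y = 83.07 kN.
ΣF_x = 0: no horizontal applied forces, so P_x = 0.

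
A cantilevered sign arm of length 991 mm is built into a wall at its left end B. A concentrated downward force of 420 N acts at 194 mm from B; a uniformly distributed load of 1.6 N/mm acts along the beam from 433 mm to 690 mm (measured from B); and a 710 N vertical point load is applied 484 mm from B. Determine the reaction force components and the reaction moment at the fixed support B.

B_x = 0, B_y = 1541 N, M_B = 656000 N·mm

Resultant of the distributed load: 1.6 × 257 = 411.2 N at 561.5 mm from B.
ΣF_x = 0: B_x = 0.
ΣF_y = 0: B_y − 420 − 1.6·257 − 710 = 0 → B_y = 1541 N.
ΣM about B: M_B − 420·194 − (1.6·257)·561.5 − 710·484 = 0 → M_B = 656000 N·mm.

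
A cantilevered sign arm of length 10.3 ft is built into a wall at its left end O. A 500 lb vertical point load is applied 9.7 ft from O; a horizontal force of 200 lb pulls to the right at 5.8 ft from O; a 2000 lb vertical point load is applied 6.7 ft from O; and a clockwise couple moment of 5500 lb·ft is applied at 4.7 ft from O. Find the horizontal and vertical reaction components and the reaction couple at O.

O_x = -200.0 lb, O_y = 2500 lb, M_O = 23750 lb·ft

ΣF_x = 0: O_x + 200 = 0 → O_x = -200.0 lb.
ΣF_y = 0: O_y − 500 − 2000 = 0 → O_y = 2500 lb.
ΣM about O: M_O − 500·9.7 − 2000·6.7 − 5500 = 0 → M_O = 23750 lb·ft.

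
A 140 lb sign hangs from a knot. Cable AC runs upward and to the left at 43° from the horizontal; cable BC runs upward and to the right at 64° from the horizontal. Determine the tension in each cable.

ΣF_x = 0: −T_AC·cos43° + T_BC·cos64° = 0 → T_BC = 1.66834·T_AC.
ΣF_y = 0: T_AC·sin43° + T_BC·sin64° = 140.
Substitute: T_AC·(0.681998 + 1.66834·0.898794) = 140 → T_AC = 64.1763 ≈ 64.18 lb.
Then T_BC = 1.66834 × 64.1763 = 107.1 lb.

T_AC = 64.18 lb, T_BC = 107.1 lb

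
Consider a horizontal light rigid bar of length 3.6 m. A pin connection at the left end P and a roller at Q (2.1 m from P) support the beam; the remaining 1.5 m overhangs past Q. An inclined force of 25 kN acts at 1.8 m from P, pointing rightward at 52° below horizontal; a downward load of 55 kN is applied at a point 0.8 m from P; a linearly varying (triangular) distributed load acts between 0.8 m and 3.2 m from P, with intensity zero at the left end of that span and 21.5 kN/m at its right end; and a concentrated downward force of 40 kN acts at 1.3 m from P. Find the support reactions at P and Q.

Resultant of the triangular load: ½ × 21.5 × 2.4 = 25.8 kN, acting at 2.4 m from P (one-third of the span from the peak).
ΣM about P: Q_y·2.1 − 25·sin52°·1.8 − 55·0.8 − (½·21.5·2.4)·2.4 − 40·1.3 = 0 → Q_y = 193.38/2.1 = 92.0857 ≈ 92.09 kN.
ΣF_y = 0: P_y + 92.0857 − 25·sin52° − 55 − ½·21.5·2.4 − 40 = 0 → P_y = 48.41 kN.
ΣF_x = 0: P_x + 25·cos52° = 0 → P_x = -15.39 kN.

P_x = -15.39 kN, P_y = 48.41 kN, Q_y = 92.09 kN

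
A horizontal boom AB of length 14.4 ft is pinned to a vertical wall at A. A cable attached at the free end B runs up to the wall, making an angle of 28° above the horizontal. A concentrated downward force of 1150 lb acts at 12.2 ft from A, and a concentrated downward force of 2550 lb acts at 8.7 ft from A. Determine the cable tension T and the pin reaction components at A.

ΣM about A: T·sin28°·14.4 − 1150·12.2 − 2550·8.7 = 0 → T = 36215/(14.4·0.469472) = 5356.93 ≈ 5357 lb.
ΣF_x = 0: A_x − T·cos28° = 0 → A_x = 5356.93 × 0.882948 = 4730 lb.
ΣF_y = 0: A_y + T·sin28° − 1150 − 2550 = 0 → A_y = 3700 − 5356.93 × 0.469472 = 1185 lb.

T = 5357 lb, A_x = 4730 lb, A_y = 1185 lb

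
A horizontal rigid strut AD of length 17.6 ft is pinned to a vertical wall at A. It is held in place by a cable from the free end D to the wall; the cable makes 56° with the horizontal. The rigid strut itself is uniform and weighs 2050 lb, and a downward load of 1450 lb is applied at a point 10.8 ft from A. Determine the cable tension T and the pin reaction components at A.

T = 2310 lb, A_x = 1292 lb, A_y = 1585 lb

ΣM about A: T·sin56°·17.6 − 2050·8.8 − 1450·10.8 = 0 → T = 33700/(17.6·0.829038) = 2309.63 ≈ 2310 lb.
ΣF_x = 0: A_x − T·cos56° = 0 → A_x = 2309.63 × 0.559193 = 1292 lb.
ΣF_y = 0: A_y + T·sin56° − 2050 − 1450 = 0 → A_y = 3500 − 2309.63 × 0.829038 = 1585 lb.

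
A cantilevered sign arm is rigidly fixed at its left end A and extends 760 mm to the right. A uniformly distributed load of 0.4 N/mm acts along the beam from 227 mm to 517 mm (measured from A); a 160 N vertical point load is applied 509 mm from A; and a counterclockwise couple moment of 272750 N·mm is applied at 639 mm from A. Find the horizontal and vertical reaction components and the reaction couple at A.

Resultant of the distributed load: 0.4 × 290 = 116 N at 372 mm from A.
ΣF_x = 0: A_x = 0.
ΣF_y = 0: A_y − 0.4·290 − 160 = 0 → A_y = 276.0 N.
ΣM about A: M_A − (0.4·290)·372 − 160·509 + 272750 = 0 → M_A = -148200 N·mm.

A_x = 0, A_y = 276.0 N, M_A = -148200 N·mm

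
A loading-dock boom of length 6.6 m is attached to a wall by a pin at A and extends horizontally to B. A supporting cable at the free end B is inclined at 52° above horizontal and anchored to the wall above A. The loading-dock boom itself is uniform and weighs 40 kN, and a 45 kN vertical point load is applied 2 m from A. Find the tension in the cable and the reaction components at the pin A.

ΣM about A: T·sin52°·6.6 − 40·3.3 − 45·2 = 0 → T = 222/(6.6·0.788011) = 42.6851 ≈ 42.69 kN.
ΣF_x = 0: A_x − T·cos52° = 0 → A_x = 42.6851 × 0.615661 = 26.28 kN.
ΣF_y = 0: A_y + T·sin52° − 40 − 45 = 0 → A_y = 85 − 42.6851 × 0.788011 = 51.36 kN.

T = 42.69 kN, A_x = 26.28 kN, A_y = 51.36 kN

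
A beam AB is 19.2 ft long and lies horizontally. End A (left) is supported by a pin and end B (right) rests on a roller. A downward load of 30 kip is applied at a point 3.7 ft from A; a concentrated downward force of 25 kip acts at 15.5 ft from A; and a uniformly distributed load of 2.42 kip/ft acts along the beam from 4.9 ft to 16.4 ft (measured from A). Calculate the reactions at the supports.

Resultant of the distributed load: 2.42 × 11.5 = 27.83 kip at 10.65 ft from A.
Moments about A: B_y·19.2 − 30·3.7 − 25·15.5 − (2.42·11.5)·10.65 = 0 → B_y = 794.8895/19.2 = 41.4005 ≈ 41.40 kip.
ΣF_y = 0: A_y + 41.4005 − 30 − 25 − 2.42·11.5 = 0 → A_y = 41.43 kip.
ΣF_x = 0: no horizontal applied forces, so A_x = 0.

A_x = 0, A_y = 41.43 kip, B_y = 41.40 kip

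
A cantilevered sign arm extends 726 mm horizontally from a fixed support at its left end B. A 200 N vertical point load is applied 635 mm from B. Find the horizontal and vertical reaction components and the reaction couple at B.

B_x = 0, B_y = 200.0 N, M_B = 127000 N·mm

ΣF_x = 0: B_x = 0.
ΣF_y = 0: B_y − 200 = 0 → B_y = 200.0 N.
ΣM about B: M_B − 200·635 = 0 → M_B = 127000 N·mm.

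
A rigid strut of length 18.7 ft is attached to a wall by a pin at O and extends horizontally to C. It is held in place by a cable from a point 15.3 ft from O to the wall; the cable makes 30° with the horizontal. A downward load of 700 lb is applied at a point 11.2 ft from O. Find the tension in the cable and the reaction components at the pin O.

ΣM about O: T·sin30°·15.3 − 700·11.2 = 0 → T = 7840/(15.3·0.5) = 1024.84 ≈ 1025 lb.
ΣF_x = 0: O_x − T·cos30° = 0 → O_x = 1024.84 × 0.866025 = 887.5 lb.
ΣF_y = 0: O_y + T·sin30° − 700 = 0 → O_y = 700 − 1024.84 × 0.5 = 187.6 lb.

T = 1025 lb, O_x = 887.5 lb, O_y = 187.6 lb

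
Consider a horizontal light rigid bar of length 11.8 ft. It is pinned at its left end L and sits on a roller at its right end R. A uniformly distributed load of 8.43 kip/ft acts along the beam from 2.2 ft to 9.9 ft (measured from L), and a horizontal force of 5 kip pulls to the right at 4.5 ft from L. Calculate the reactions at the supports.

Resultant of the distributed load: 8.43 × 7.7 = 64.911 kip at 6.05 ft from L.
Taking moments about L: R_y·11.8 − (8.43·7.7)·6.05 = 0 → R_y = 392.71155/11.8 = 33.2806 ≈ 33.28 kip.
ΣF_y = 0: L_y + 33.2806 − 8.43·7.7 = 0 → L_y = 31.63 kip.
ΣF_x = 0: L_x + 5 = 0 → L_x = -5.000 kip.

L_x = -5.000 kip, L_y = 31.63 kip, R_y = 33.28 kip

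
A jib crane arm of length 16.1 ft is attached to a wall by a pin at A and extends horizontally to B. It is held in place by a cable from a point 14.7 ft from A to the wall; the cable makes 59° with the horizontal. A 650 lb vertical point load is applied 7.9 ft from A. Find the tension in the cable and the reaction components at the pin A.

T = 407.5 lb, A_x = 209.9 lb, A_y = 300.7 lb

ΣM about A: T·sin59°·14.7 − 650·7.9 = 0 → T = 5135/(14.7·0.857167) = 407.528 ≈ 407.5 lb.
ΣF_x = 0: A_x − T·cos59° = 0 → A_x = 407.528 × 0.515038 = 209.9 lb.
ΣF_y = 0: A_y + T·sin59° − 650 = 0 → A_y = 650 − 407.528 × 0.857167 = 300.7 lb.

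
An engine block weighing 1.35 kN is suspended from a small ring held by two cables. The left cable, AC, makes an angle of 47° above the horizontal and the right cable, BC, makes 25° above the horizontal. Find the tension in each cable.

ΣF_x = 0: −T_AC·cos47° + T_BC·cos25° = 0 → T_BC = 0.752502·T_AC.
ΣF_y = 0: T_AC·sin47° + T_BC·sin25° = 1.35.
Substitute: T_AC·(0.731354 + 0.752502·0.422618) = 1.35 → T_AC = 1.28648 ≈ 1.286 kN.
Then T_BC = 0.752502 × 1.28648 = 0.9681 kN.

T_AC = 1.286 kN, T_BC = 0.9681 kN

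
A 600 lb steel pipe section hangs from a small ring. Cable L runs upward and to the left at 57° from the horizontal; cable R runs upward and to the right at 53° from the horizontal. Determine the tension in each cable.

T_L = 384.3 lb, T_R = 347.8 lb

ΣF_x = 0: −T_L·cos57° + T_R·cos53° = 0 → T_R = 0.904994·T_L.
ΣF_y = 0: T_L·sin57° + T_R·sin53° = 600.
Substitute: T_L·(0.838671 + 0.904994·0.798636) = 600 → T_L = 384.263 ≈ 384.3 lb.
Then T_R = 0.904994 × 384.263 = 347.8 lb.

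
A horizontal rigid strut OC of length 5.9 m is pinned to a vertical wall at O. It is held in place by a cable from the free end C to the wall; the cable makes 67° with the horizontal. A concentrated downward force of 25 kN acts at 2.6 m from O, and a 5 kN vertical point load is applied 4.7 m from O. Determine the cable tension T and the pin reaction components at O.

T = 16.30 kN, O_x = 6.367 kN, O_y = 15.00 kN

ΣM about O: T·sin67°·5.9 − 25·2.6 − 5·4.7 = 0 → T = 88.5/(5.9·0.920505) = 16.2954 ≈ 16.30 kN.
ΣF_x = 0: O_x − T·cos67° = 0 → O_x = 16.2954 × 0.390731 = 6.367 kN.
ΣF_y = 0: O_y + T·sin67° − 25 − 5 = 0 → O_y = 30 − 16.2954 × 0.920505 = 15.00 kN.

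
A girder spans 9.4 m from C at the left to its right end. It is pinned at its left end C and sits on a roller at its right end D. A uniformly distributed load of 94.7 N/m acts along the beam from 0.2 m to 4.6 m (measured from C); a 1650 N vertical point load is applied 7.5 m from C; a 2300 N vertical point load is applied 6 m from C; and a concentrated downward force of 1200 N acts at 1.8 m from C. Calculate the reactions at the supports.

Resultant of the distributed load: 94.7 × 4.4 = 416.68 N at 2.4 m from C.
Taking moments about C: D_y·9.4 − (94.7·4.4)·2.4 − 1650·7.5 − 2300·6 − 1200·1.8 = 0 → D_y = 29335.032/9.4 = 3120.75 ≈ 3121 N.
ΣF_y = 0: C_y + 3120.75 − 94.7·4.4 − 1650 − 2300 − 1200 = 0 → C_y = 2446 N.
ΣF_x = 0: no horizontal applied forces, so C_x = 0.

C_x = 0, C_y = 2446 N, D_y = 3121 N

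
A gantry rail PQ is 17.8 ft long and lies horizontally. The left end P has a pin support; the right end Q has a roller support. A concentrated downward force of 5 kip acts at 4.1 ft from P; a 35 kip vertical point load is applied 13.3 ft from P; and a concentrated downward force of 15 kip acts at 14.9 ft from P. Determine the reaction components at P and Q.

P_x = 0, P_y = 15.14 kip, Q_y = 39.86 kip

ΣM about P: Q_y·17.8 − 5·4.1 − 35·13.3 − 15·14.9 = 0 → Q_y = 709.5/17.8 = 39.8596 ≈ 39.86 kip.
ΣF_y = 0: P_y + 39.8596 − 5 − 35 − 15 = 0 → P_y = 15.14 kip.
ΣF_x = 0: no horizontal applied forces, so P_x = 0.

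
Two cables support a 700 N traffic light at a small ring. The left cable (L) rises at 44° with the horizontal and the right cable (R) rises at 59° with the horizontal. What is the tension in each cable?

ΣF_x = 0: −T_L·cos44° + T_R·cos59° = 0 → T_R = 1.39667·T_L.
ΣF_y = 0: T_L·sin44° + T_R·sin59° = 700.
Substitute: T_L·(0.694658 + 1.39667·0.857167) = 700 → T_L = 370.011 ≈ 370.0 N.
Then T_R = 1.39667 × 370.011 = 516.8 N.

T_L = 370.0 N, T_R = 516.8 N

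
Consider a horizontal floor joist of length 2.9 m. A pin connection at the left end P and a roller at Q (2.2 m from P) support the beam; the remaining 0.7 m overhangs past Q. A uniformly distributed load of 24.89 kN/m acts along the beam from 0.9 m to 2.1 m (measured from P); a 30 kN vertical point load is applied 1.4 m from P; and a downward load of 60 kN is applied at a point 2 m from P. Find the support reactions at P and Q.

Resultant of the distributed load: 24.89 × 1.2 = 29.868 kN at 1.5 m from P.
ΣM about P: Q_y·2.2 − (24.89·1.2)·1.5 − 30·1.4 − 60·2 = 0 → Q_y = 206.802/2.2 = 94.0009 ≈ 94.00 kN.
ΣF_y = 0: P_y + 94.0009 − 24.89·1.2 − 30 − 60 = 0 → P_y = 25.87 kN.
ΣF_x = 0: no horizontal applied forces, so P_x = 0.

P_x = 0, P_y = 25.87 kN, Q_y = 94.00 kN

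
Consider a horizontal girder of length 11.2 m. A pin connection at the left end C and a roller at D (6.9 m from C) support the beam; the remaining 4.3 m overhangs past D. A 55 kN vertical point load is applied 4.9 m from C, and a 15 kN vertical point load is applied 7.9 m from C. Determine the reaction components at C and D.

Taking moments about C: D_y·6.9 − 55·4.9 − 15·7.9 = 0 → D_y = 388/6.9 = 56.2319 ≈ 56.23 kN.
ΣF_y = 0: C_y + 56.2319 − 55 − 15 = 0 → C_y = 13.77 kN.
ΣF_x = 0: no horizontal applied forces, so C_x = 0.

C_x = 0, C_y = 13.77 kN, D_y = 56.23 kN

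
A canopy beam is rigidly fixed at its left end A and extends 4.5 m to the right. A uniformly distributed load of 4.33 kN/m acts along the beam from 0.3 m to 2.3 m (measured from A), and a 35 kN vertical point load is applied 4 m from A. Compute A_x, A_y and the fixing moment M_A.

A_x = 0, A_y = 43.66 kN, M_A = 151.3 kN·m

Resultant of the distributed load: 4.33 × 2 = 8.66 kN at 1.3 m from A.
ΣF_x = 0: A_x = 0.
ΣF_y = 0: A_y − 4.33·2 − 35 = 0 → A_y = 43.66 kN.
ΣM about A: M_A − (4.33·2)·1.3 − 35·4 = 0 → M_A = 151.3 kN·m.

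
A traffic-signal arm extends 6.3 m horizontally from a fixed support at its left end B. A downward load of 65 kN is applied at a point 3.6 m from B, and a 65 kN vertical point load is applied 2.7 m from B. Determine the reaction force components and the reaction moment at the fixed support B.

B_x = 0, B_y = 130.0 kN, M_B = 409.5 kN·m

ΣF_x = 0: B_x = 0.
ΣF_y = 0: B_y − 65 − 65 = 0 → B_y = 130.0 kN.
ΣM about B: M_B − 65·3.6 − 65·2.7 = 0 → M_B = 409.5 kN·m.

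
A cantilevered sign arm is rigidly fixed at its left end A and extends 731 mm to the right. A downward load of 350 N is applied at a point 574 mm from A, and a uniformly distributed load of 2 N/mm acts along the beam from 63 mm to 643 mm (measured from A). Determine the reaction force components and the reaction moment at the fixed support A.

A_x = 0, A_y = 1510 N, M_A = 610400 N·mm

Resultant of the distributed load: 2 × 580 = 1160 N at 353 mm from A.
ΣF_x = 0: A_x = 0.
ΣF_y = 0: A_y − 350 − 2·580 = 0 → A_y = 1510 N.
ΣM about A: M_A − 350·574 − (2·580)·353 = 0 → M_A = 610400 N·mm.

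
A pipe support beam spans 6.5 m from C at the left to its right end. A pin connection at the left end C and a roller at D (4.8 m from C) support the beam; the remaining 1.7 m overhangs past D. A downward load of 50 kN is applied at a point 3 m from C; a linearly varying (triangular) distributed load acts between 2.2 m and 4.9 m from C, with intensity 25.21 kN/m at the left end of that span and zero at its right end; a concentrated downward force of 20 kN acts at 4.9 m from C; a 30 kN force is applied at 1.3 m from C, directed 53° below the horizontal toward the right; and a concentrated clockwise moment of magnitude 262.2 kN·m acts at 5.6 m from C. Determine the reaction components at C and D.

Resultant of the triangular load: ½ × 25.21 × 2.7 = 34.0335 kN, acting at 3.1 m from C (one-third of the span from the peak).
ΣM about C: D_y·4.8 − 50·3 − (½·25.21·2.7)·3.1 − 20·4.9 − 30·sin53°·1.3 − 262.2 = 0 → D_y = 646.851/4.8 = 134.761 ≈ 134.8 kN.
ΣF_y = 0: C_y + 134.761 − 50 − ½·25.21·2.7 − 20 − 30·sin53° = 0 → C_y = -6.768 kN.
ΣF_x = 0: C_x + 30·cos53° = 0 → C_x = -18.05 kN.

C_x = -18.05 kN, C_y = -6.768 kN, D_y = 134.8 kN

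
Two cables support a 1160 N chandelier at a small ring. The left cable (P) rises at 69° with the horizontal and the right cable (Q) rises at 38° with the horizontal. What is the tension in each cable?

T_P = 955.9 N, T_Q = 434.7 N

ΣF_x = 0: −T_P·cos69° + T_Q·cos38° = 0 → T_Q = 0.454775·T_P.
ΣF_y = 0: T_P·sin69° + T_Q·sin38° = 1160.
Substitute: T_P·(0.93358 + 0.454775·0.615661) = 1160 → T_P = 955.86 ≈ 955.9 N.
Then T_Q = 0.454775 × 955.86 = 434.7 N.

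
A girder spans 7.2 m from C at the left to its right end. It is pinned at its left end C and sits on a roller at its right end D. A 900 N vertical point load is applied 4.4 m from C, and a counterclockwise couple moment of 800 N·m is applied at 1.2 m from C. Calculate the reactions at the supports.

Moments about C: D_y·7.2 − 900·4.4 + 800 = 0 → D_y = 3160/7.2 = 438.889 ≈ 438.9 N.
ΣF_y = 0: C_y + 438.889 − 900 = 0 → C_y = 461.1 N.
ΣF_x = 0: no horizontal applied forces, so C_x = 0.

C_x = 0, C_y = 461.1 N, D_y = 438.9 N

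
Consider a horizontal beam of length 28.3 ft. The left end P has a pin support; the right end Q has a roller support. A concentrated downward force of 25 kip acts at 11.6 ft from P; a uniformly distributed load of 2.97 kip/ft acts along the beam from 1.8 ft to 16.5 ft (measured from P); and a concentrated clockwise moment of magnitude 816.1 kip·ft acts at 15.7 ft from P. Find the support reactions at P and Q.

Resultant of the distributed load: 2.97 × 14.7 = 43.659 kip at 9.15 ft from P.
Taking moments about P: Q_y·28.3 − 25·11.6 − (2.97·14.7)·9.15 − 816.1 = 0 → Q_y = 1505.57985/28.3 = 53.2007 ≈ 53.20 kip.
ΣF_y = 0: P_y + 53.2007 − 25 − 2.97·14.7 = 0 → P_y = 15.46 kip.
ΣF_x = 0: no horizontal applied forces, so P_x = 0.

P_x = 0, P_y = 15.46 kip, Q_y = 53.20 kip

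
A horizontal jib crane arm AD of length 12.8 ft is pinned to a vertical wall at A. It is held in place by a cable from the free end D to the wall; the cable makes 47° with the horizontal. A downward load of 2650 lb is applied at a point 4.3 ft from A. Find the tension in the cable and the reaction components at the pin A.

T = 1217 lb, A_x = 830.2 lb, A_y = 1760 lb

ΣM about A: T·sin47°·12.8 − 2650·4.3 = 0 → T = 11395/(12.8·0.731354) = 1217.24 ≈ 1217 lb.
ΣF_x = 0: A_x − T·cos47° = 0 → A_x = 1217.24 × 0.681998 = 830.2 lb.
ΣF_y = 0: A_y + T·sin47° − 2650 = 0 → A_y = 2650 − 1217.24 × 0.731354 = 1760 lb.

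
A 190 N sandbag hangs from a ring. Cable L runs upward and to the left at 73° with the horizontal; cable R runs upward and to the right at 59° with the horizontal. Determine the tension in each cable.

T_L = 131.7 N, T_R = 74.75 N

ΣF_x = 0: −T_L·cos73° + T_R·cos59° = 0 → T_R = 0.56767·T_L.
ΣF_y = 0: T_L·sin73° + T_R·sin59° = 190.
Substitute: T_L·(0.956305 + 0.56767·0.857167) = 190 → T_L = 131.68 ≈ 131.7 N.
Then T_R = 0.56767 × 131.68 = 74.75 N.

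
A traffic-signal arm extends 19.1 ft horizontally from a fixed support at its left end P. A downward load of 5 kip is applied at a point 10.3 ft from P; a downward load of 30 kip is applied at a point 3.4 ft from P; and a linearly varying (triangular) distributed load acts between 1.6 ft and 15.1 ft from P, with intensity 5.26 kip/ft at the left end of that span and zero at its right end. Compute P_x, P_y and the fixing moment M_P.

Resultant of the triangular load: ½ × 5.26 × 13.5 = 35.505 kip, acting at 6.1 ft from P (one-third of the span from the peak).
ΣF_x = 0: P_x = 0.
ΣF_y = 0: P_y − 5 − 30 − ½·5.26·13.5 = 0 → P_y = 70.50 kip.
ΣM about P: M_P − 5·10.3 − 30·3.4 − (½·5.26·13.5)·6.1 = 0 → M_P = 370.1 kip·ft.

P_x = 0, P_y = 70.50 kip, M_P = 370.1 kip·ft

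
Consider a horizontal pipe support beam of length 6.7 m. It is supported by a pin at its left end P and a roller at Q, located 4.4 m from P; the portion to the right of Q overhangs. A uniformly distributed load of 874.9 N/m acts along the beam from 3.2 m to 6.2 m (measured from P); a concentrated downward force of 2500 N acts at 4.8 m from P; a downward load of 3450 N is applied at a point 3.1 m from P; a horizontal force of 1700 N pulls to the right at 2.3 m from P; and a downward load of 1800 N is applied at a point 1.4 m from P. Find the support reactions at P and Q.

P_x = -1700 N, P_y = 1840 N, Q_y = 8534 N

Resultant of the distributed load: 874.9 × 3 = 2624.7 N at 4.7 m from P.
Moments about P: Q_y·4.4 − (874.9·3)·4.7 − 2500·4.8 − 3450·3.1 − 1800·1.4 = 0 → Q_y = 37551.09/4.4 = 8534.34 ≈ 8534 N.
ΣF_y = 0: P_y + 8534.34 − 874.9·3 − 2500 − 3450 − 1800 = 0 → P_y = 1840 N.
ΣF_x = 0: P_x + 1700 = 0 → P_x = -1700 N.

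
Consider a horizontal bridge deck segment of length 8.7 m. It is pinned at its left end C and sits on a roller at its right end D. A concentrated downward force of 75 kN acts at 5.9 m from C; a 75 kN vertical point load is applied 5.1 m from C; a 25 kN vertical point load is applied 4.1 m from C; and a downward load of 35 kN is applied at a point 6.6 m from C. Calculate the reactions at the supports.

C_x = 0, C_y = 76.84 kN, D_y = 133.2 kN

Moments about C: D_y·8.7 − 75·5.9 − 75·5.1 − 25·4.1 − 35·6.6 = 0 → D_y = 1158.5/8.7 = 133.161 ≈ 133.2 kN.
ΣF_y = 0: C_y + 133.161 − 75 − 75 − 25 − 35 = 0 → C_y = 76.84 kN.
ΣF_x = 0: no horizontal applied forces, so C_x = 0.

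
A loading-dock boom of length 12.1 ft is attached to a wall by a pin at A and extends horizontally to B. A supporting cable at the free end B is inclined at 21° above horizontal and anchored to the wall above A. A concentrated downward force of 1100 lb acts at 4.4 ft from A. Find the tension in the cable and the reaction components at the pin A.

T = 1116 lb, A_x = 1042 lb, A_y = 700.0 lb

ΣM about A: T·sin21°·12.1 − 1100·4.4 = 0 → T = 4840/(12.1·0.358368) = 1116.17 ≈ 1116 lb.
ΣF_x = 0: A_x − T·cos21° = 0 → A_x = 1116.17 × 0.93358 = 1042 lb.
ΣF_y = 0: A_y + T·sin21° − 1100 = 0 → A_y = 1100 − 1116.17 × 0.358368 = 700.0 lb.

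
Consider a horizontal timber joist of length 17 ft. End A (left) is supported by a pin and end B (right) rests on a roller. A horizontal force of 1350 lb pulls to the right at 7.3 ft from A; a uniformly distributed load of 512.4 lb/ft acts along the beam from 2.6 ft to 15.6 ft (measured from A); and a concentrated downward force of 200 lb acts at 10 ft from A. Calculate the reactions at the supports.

Resultant of the distributed load: 512.4 × 13 = 6661.2 lb at 9.1 ft from A.
ΣM about A: B_y·17 − (512.4·13)·9.1 − 200·10 = 0 → B_y = 62616.92/17 = 3683.35 ≈ 3683 lb.
ΣF_y = 0: A_y + 3683.35 − 512.4·13 − 200 = 0 → A_y = 3178 lb.
ΣF_x = 0: A_x + 1350 = 0 → A_x = -1350 lb.

A_x = -1350 lb, A_y = 3178 lb, B_y = 3683 lb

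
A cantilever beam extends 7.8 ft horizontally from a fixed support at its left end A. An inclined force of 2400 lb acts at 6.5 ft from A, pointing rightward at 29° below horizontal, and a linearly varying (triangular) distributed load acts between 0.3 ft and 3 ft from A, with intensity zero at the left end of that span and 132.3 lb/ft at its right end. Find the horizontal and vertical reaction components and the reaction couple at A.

A_x = -2099 lb, A_y = 1342 lb, M_A = 7938 lb·ft

Resultant of the triangular load: ½ × 132.3 × 2.7 = 178.605 lb, acting at 2.1 ft from A (one-third of the span from the peak).
ΣF_x = 0: A_x + 2400·cos29° = 0 → A_x = -2099 lb.
ΣF_y = 0: A_y − 2400·sin29° − ½·132.3·2.7 = 0 → A_y = 1342 lb.
ΣM about A: M_A − 2400·sin29°·6.5 − (½·132.3·2.7)·2.1 = 0 → M_A = 7938 lb·ft.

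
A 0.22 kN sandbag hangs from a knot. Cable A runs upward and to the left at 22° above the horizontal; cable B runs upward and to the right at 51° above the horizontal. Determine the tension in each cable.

T_A = 0.1448 kN, T_B = 0.2133 kN

ΣF_x = 0: −T_A·cos22° + T_B·cos51° = 0 → T_B = 1.47331·T_A.
ΣF_y = 0: T_A·sin22° + T_B·sin51° = 0.22.
Substitute: T_A·(0.374607 + 1.47331·0.777146) = 0.22 → T_A = 0.144776 ≈ 0.1448 kN.
Then T_B = 1.47331 × 0.144776 = 0.2133 kN.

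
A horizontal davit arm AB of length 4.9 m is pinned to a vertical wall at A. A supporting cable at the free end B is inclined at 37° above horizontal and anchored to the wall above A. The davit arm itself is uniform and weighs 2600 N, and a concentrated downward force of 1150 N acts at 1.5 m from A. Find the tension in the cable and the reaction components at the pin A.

T = 2745 N, A_x = 2192 N, A_y = 2098 N

ΣM about A: T·sin37°·4.9 − 2600·2.45 − 1150·1.5 = 0 → T = 8095/(4.9·0.601815) = 2745.1 ≈ 2745 N.
ΣF_x = 0: A_x − T·cos37° = 0 → A_x = 2745.1 × 0.798636 = 2192 N.
ΣF_y = 0: A_y + T·sin37° − 2600 − 1150 = 0 → A_y = 3750 − 2745.1 × 0.601815 = 2098 N.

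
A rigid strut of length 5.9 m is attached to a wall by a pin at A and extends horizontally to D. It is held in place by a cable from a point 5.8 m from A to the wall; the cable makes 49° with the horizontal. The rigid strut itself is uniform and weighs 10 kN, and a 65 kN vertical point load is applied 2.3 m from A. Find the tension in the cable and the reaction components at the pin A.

ΣM about A: T·sin49°·5.8 − 10·2.95 − 65·2.3 = 0 → T = 179/(5.8·0.75471) = 40.8926 ≈ 40.89 kN.
ΣF_x = 0: A_x − T·cos49° = 0 → A_x = 40.8926 × 0.656059 = 26.83 kN.
ΣF_y = 0: A_y + T·sin49° − 10 − 65 = 0 → A_y = 75 − 40.8926 × 0.75471 = 44.14 kN.

T = 40.89 kN, A_x = 26.83 kN, A_y = 44.14 kN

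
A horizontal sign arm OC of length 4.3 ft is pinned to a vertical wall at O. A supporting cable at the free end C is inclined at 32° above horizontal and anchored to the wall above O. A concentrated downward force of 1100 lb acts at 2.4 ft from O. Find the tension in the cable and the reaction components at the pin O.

ΣM about O: T·sin32°·4.3 − 1100·2.4 = 0 → T = 2640/(4.3·0.529919) = 1158.58 ≈ 1159 lb.
ΣF_x = 0: O_x − T·cos32° = 0 → O_x = 1158.58 × 0.848048 = 982.5 lb.
ΣF_y = 0: O_y + T·sin32° − 1100 = 0 → O_y = 1100 − 1158.58 × 0.529919 = 486.0 lb.

T = 1159 lb, O_x = 982.5 lb, O_y = 486.0 lb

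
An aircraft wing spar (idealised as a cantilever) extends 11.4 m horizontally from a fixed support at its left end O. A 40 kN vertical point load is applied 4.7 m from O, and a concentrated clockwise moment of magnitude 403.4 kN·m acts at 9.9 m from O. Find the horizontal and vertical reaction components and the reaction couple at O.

ΣF_x = 0: O_x = 0.
ΣF_y = 0: O_y − 40 = 0 → O_y = 40.00 kN.
ΣM about O: M_O − 40·4.7 − 403.4 = 0 → M_O = 591.4 kN·m.

O_x = 0, O_y = 40.00 kN, M_O = 591.4 kN·m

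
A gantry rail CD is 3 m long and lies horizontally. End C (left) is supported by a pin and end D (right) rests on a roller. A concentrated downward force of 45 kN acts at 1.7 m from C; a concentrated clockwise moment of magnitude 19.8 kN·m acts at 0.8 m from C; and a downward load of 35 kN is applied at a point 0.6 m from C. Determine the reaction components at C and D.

C_x = 0, C_y = 40.90 kN, D_y = 39.10 kN

ΣM about C: D_y·3 − 45·1.7 − 19.8 − 35·0.6 = 0 → D_y = 117.3/3 = 39.10 kN.
ΣF_y = 0: C_y + 39.1 − 45 − 35 = 0 → C_y = 40.90 kN.
ΣF_x = 0: no horizontal applied forces, so C_x = 0.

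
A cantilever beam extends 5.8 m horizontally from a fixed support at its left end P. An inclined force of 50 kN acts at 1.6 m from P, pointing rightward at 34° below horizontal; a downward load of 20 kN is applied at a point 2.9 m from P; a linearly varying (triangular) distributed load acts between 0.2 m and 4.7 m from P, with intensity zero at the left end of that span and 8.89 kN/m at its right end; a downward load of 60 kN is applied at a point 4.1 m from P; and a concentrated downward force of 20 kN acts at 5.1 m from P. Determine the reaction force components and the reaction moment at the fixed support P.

Resultant of the triangular load: ½ × 8.89 × 4.5 = 20.0025 kN, acting at 3.2 m from P (one-third of the span from the peak).
ΣF_x = 0: P_x + 50·cos34° = 0 → P_x = -41.45 kN.
ΣF_y = 0: P_y − 50·sin34° − 20 − ½·8.89·4.5 − 60 − 20 = 0 → P_y = 148.0 kN.
ΣM about P: M_P − 50·sin34°·1.6 − 20·2.9 − (½·8.89·4.5)·3.2 − 60·4.1 − 20·5.1 = 0 → M_P = 514.7 kN·m.

P_x = -41.45 kN, P_y = 148.0 kN, M_P = 514.7 kN·m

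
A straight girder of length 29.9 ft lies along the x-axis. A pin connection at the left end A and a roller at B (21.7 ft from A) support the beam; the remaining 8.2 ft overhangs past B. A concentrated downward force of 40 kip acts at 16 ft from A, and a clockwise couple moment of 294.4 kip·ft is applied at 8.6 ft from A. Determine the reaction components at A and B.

Moments about A: B_y·21.7 − 40·16 − 294.4 = 0 → B_y = 934.4/21.7 = 43.0599 ≈ 43.06 kip.
ΣF_y = 0: A_y + 43.0599 − 40 = 0 → A_y = -3.060 kip.
ΣF_x = 0: no horizontal applied forces, so A_x = 0.

A_x = 0, A_y = -3.060 kip, B_y = 43.06 kip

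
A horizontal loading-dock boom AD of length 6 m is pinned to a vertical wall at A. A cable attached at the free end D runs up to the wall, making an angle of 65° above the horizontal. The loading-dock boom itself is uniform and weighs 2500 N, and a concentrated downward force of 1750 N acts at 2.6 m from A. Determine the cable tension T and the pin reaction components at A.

ΣM about A: T·sin65°·6 − 2500·3 − 1750·2.6 = 0 → T = 12050/(6·0.906308) = 2215.95 ≈ 2216 N.
ΣF_x = 0: A_x − T·cos65° = 0 → A_x = 2215.95 × 0.422618 = 936.5 N.
ΣF_y = 0: A_y + T·sin65° − 2500 − 1750 = 0 → A_y = 4250 − 2215.95 × 0.906308 = 2242 N.

T = 2216 N, A_x = 936.5 N, A_y = 2242 N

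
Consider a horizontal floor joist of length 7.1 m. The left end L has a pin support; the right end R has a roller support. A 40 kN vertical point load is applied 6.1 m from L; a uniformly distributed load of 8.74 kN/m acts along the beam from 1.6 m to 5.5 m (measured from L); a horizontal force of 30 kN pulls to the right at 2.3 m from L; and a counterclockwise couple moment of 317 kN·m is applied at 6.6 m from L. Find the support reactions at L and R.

L_x = -30.00 kN, L_y = 67.32 kN, R_y = 6.761 kN

Resultant of the distributed load: 8.74 × 3.9 = 34.086 kN at 3.55 m from L.
ΣM about L: R_y·7.1 − 40·6.1 − (8.74·3.9)·3.55 + 317 = 0 → R_y = 48.0053/7.1 = 6.76131 ≈ 6.761 kN.
ΣF_y = 0: L_y + 6.76131 − 40 − 8.74·3.9 = 0 → L_y = 67.32 kN.
ΣF_x = 0: L_x + 30 = 0 → L_x = -30.00 kN.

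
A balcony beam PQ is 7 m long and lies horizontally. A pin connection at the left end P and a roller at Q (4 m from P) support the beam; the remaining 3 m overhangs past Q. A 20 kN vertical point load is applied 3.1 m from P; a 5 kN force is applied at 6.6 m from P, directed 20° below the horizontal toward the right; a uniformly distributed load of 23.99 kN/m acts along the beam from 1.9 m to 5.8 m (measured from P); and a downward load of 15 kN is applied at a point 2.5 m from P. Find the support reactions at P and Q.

P_x = -4.698 kN, P_y = 12.52 kN, Q_y = 117.7 kN

Resultant of the distributed load: 23.99 × 3.9 = 93.561 kN at 3.85 m from P.
ΣM about P: Q_y·4 − 20·3.1 − 5·sin20°·6.6 − (23.99·3.9)·3.85 − 15·2.5 = 0 → Q_y = 470.997/4 = 117.749 ≈ 117.7 kN.
ΣF_y = 0: P_y + 117.749 − 20 − 5·sin20° − 23.99·3.9 − 15 = 0 → P_y = 12.52 kN.
ΣF_x = 0: P_x + 5·cos20° = 0 → P_x = -4.698 kN.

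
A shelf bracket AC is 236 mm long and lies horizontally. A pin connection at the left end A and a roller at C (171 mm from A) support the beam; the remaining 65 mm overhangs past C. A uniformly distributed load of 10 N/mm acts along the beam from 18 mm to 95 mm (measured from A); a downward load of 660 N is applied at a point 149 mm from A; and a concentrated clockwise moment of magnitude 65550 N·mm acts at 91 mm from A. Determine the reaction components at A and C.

A_x = 0, A_y = 217.2 N, C_y = 1213 N

Resultant of the distributed load: 10 × 77 = 770 N at 56.5 mm from A.
Moments about A: C_y·171 − (10·77)·56.5 − 660·149 − 65550 = 0 → C_y = 207395/171 = 1212.84 ≈ 1213 N.
ΣF_y = 0: A_y + 1212.84 − 10·77 − 660 = 0 → A_y = 217.2 N.
ΣF_x = 0: no horizontal applied forces, so A_x = 0.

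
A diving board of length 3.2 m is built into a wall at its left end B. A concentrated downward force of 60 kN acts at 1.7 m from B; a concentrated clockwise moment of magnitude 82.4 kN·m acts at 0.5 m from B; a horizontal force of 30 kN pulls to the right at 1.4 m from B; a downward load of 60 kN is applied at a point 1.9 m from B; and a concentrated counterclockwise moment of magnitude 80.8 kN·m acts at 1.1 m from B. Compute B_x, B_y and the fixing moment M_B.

B_x = -30.00 kN, B_y = 120.0 kN, M_B = 217.6 kN·m

ΣF_x = 0: B_x + 30 = 0 → B_x = -30.00 kN.
ΣF_y = 0: B_y − 60 − 60 = 0 → B_y = 120.0 kN.
ΣM about B: M_B − 60·1.7 − 82.4 − 60·1.9 + 80.8 = 0 → M_B = 217.6 kN·m.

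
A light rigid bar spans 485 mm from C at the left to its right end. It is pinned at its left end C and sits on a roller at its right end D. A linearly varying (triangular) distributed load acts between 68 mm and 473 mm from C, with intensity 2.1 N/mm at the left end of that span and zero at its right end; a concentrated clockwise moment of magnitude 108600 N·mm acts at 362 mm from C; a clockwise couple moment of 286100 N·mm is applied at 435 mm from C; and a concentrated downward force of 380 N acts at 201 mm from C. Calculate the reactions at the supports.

C_x = 0, C_y = -344.0 N, D_y = 1149 N

Resultant of the triangular load: ½ × 2.1 × 405 = 425.25 N, acting at 203 mm from C (one-third of the span from the peak).
Moments about C: D_y·485 − (½·2.1·405)·203 − 108600 − 286100 − 380·201 = 0 → D_y = 557405.75/485 = 1149.29 ≈ 1149 N.
ΣF_y = 0: C_y + 1149.29 − ½·2.1·405 − 380 = 0 → C_y = -344.0 N.
ΣF_x = 0: no horizontal applied forces, so C_x = 0.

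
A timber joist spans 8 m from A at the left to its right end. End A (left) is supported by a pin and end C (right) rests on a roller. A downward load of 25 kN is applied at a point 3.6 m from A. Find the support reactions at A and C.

A_x = 0, A_y = 13.75 kN, C_y = 11.25 kN

Moments about A: C_y·8 − 25·3.6 = 0 → C_y = 90/8 = 11.25 kN.
ΣF_y = 0: A_y + 11.25 − 25 = 0 → A_y = 13.75 kN.
ΣF_x = 0: no horizontal applied forces, so A_x = 0.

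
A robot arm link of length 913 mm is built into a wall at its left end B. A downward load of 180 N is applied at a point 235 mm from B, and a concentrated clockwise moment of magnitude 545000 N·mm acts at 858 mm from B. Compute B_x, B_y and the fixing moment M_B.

B_x = 0, B_y = 180.0 N, M_B = 587300 N·mm

ΣF_x = 0: B_x = 0.
ΣF_y = 0: B_y − 180 = 0 → B_y = 180.0 N.
ΣM about B: M_B − 180·235 − 545000 = 0 → M_B = 587300 N·mm.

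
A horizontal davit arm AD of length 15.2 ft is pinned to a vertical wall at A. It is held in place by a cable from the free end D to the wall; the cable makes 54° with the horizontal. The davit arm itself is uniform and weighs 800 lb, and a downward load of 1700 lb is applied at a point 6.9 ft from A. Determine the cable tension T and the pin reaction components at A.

T = 1448 lb, A_x = 851.3 lb, A_y = 1328 lb

ΣM about A: T·sin54°·15.2 − 800·7.6 − 1700·6.9 = 0 → T = 17810/(15.2·0.809017) = 1448.31 ≈ 1448 lb.
ΣF_x = 0: A_x − T·cos54° = 0 → A_x = 1448.31 × 0.587785 = 851.3 lb.
ΣF_y = 0: A_y + T·sin54° − 800 − 1700 = 0 → A_y = 2500 − 1448.31 × 0.809017 = 1328 lb.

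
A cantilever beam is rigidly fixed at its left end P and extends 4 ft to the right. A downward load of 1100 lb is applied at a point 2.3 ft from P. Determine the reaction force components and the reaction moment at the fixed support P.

P_x = 0, P_y = 1100 lb, M_P = 2530 lb·ft

ΣF_x = 0: P_x = 0.
ΣF_y = 0: P_y − 1100 = 0 → P_y = 1100 lb.
ΣM about P: M_P − 1100·2.3 = 0 → M_P = 2530 lb·ft.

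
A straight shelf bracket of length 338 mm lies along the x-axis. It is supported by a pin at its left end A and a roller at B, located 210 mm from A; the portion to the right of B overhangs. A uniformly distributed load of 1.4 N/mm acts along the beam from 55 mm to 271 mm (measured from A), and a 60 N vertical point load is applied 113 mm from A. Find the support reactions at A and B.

A_x = 0, A_y = 95.39 N, B_y = 267.0 N

Resultant of the distributed load: 1.4 × 216 = 302.4 N at 163 mm from A.
Moments about A: B_y·210 − (1.4·216)·163 − 60·113 = 0 → B_y = 56071.2/210 = 267.006 ≈ 267.0 N.
ΣF_y = 0: A_y + 267.006 − 1.4·216 − 60 = 0 → A_y = 95.39 N.
ΣF_x = 0: no horizontal applied forces, so A_x = 0.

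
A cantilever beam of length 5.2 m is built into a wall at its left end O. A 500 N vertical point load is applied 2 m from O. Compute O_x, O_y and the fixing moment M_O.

ΣF_x = 0: O_x = 0.
ΣF_y = 0: O_y − 500 = 0 → O_y = 500.0 N.
ΣM about O: M_O − 500·2 = 0 → M_O = 1000 N·m.

O_x = 0, O_y = 500.0 N, M_O = 1000 N·m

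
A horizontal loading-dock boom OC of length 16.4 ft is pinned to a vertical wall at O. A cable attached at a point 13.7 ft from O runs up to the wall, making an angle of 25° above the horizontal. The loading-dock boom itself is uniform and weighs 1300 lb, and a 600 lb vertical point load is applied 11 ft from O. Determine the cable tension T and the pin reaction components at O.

ΣM about O: T·sin25°·13.7 − 1300·8.2 − 600·11 = 0 → T = 17260/(13.7·0.422618) = 2981.07 ≈ 2981 lb.
ΣF_x = 0: O_x − T·cos25° = 0 → O_x = 2981.07 × 0.906308 = 2702 lb.
ΣF_y = 0: O_y + T·sin25° − 1300 − 600 = 0 → O_y = 1900 − 2981.07 × 0.422618 = 640.1 lb.

T = 2981 lb, O_x = 2702 lb, O_y = 640.1 lb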